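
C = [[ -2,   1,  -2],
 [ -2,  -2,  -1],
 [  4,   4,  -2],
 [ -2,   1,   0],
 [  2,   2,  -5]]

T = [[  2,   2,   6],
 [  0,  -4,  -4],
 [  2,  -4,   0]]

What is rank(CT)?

2

First compute CT:
[[ -8,   0, -16],
 [ -6,   8,  -4],
 [  4,   0,   8],
 [ -4,  -8, -16],
 [ -6,  16,   4]]
Now row reduce the product.
R2 ← R2 − (3/4)·R1: [0, 8, 8]
R3 ← R3 + (1/2)·R1: [0, 0, 0]
R4 ← R4 − (1/2)·R1: [0, -8, -8]
R5 ← R5 − (3/4)·R1: [0, 16, 16]
R4 ← R4 + R2: [0, 0, 0]
R5 ← R5 − (2)·R2: [0, 0, 0]
2 nonzero rows, so rank(CT) = 2.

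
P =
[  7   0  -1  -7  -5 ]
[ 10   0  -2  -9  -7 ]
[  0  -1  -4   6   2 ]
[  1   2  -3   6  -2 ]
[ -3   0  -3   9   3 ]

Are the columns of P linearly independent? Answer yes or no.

no

Row reduce P to echelon form.
R2 ← R2 − (10/7)·R1: [0, 0, -4/7, 1, 1/7]
R4 ← R4 − (1/7)·R1: [0, 2, -20/7, 7, -9/7]
R5 ← R5 + (3/7)·R1: [0, 0, -24/7, 6, 6/7]
Swap R2 ↔ R3
R4 ← R4 + (2)·R2: [0, 0, -76/7, 19, 19/7]
R4 ← R4 − (19)·R3: [0, 0, 0, 0, 0]
R5 ← R5 − (6)·R3: [0, 0, 0, 0, 0]
3 pivots among 5 columns.
Only 3 < 5 pivot columns, so the columns are linearly dependent.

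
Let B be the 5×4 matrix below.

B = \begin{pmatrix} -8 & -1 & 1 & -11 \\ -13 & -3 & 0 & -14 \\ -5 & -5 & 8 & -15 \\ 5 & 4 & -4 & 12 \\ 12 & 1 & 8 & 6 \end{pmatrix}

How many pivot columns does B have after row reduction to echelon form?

4

Row reduce to echelon form.
R2 ← R2 − (13/8)·R1: [0, -11/8, -13/8, 31/8]
R3 ← R3 − (5/8)·R1: [0, -35/8, 59/8, -65/8]
R4 ← R4 + (5/8)·R1: [0, 27/8, -27/8, 41/8]
R5 ← R5 + (3/2)·R1: [0, -1/2, 19/2, -21/2]
R3 ← R3 − (35/11)·R2: [0, 0, 138/11, -225/11]
R4 ← R4 + (27/11)·R2: [0, 0, -81/11, 161/11]
R5 ← R5 − (4/11)·R2: [0, 0, 111/11, -131/11]
R4 ← R4 + (27/46)·R3: [0, 0, 0, 121/46]
R5 ← R5 − (37/46)·R3: [0, 0, 0, 209/46]
R5 ← R5 − (19/11)·R4: [0, 0, 0, 0]
Echelon form has 4 nonzero rows, so rank(B) = 4.
Each nonzero row contributes one pivot column: 4 pivot columns.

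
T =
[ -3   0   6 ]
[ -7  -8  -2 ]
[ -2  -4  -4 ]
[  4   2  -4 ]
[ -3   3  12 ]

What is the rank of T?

2

Row reduce to echelon form.
R2 ← R2 − (7/3)·R1: [0, -8, -16]
R3 ← R3 − (2/3)·R1: [0, -4, -8]
R4 ← R4 + (4/3)·R1: [0, 2, 4]
R5 ← R5 − R1: [0, 3, 6]
R3 ← R3 − (1/2)·R2: [0, 0, 0]
R4 ← R4 + (1/4)·R2: [0, 0, 0]
R5 ← R5 + (3/8)·R2: [0, 0, 0]
Echelon form has 2 nonzero rows, so rank(T) = 2.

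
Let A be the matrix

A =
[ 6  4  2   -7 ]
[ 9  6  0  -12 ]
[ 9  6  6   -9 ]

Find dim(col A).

Row reduce to echelon form.
R2 ← R2 − (3/2)·R1: [0, 0, -3, -3/2]
R3 ← R3 − (3/2)·R1: [0, 0, 3, 3/2]
R3 ← R3 + R2: [0, 0, 0, 0]
Echelon form has 2 nonzero rows, so rank(A) = 2.
The column space has dimension equal to the rank: 2.

2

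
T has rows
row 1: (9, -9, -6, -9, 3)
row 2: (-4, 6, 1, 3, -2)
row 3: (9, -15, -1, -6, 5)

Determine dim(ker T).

3

Row reduce to echelon form.
R2 ← R2 + (4/9)·R1: [0, 2, -5/3, -1, -2/3]
R3 ← R3 − R1: [0, -6, 5, 3, 2]
R3 ← R3 + (3)·R2: [0, 0, 0, 0, 0]
2 nonzero rows, so rank(T) = 2.
T has 5 columns; by rank–nullity, nullity = 5 − 2 = 3.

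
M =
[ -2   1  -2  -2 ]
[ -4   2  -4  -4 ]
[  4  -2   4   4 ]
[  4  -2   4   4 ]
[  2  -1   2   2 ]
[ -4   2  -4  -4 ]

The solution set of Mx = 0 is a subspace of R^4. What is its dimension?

Row reduce to echelon form.
R2 ← R2 − (2)·R1: [0, 0, 0, 0]
R3 ← R3 + (2)·R1: [0, 0, 0, 0]
R4 ← R4 + (2)·R1: [0, 0, 0, 0]
R5 ← R5 + R1: [0, 0, 0, 0]
R6 ← R6 − (2)·R1: [0, 0, 0, 0]
1 nonzero row, so rank(M) = 1.
M has 4 columns; by rank–nullity, nullity = 4 − 1 = 3.

3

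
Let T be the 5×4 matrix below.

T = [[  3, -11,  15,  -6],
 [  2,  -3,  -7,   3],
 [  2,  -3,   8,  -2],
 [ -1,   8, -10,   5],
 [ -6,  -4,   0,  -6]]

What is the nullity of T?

1

Row reduce to echelon form.
R2 ← R2 − (2/3)·R1: [0, 13/3, -17, 7]
R3 ← R3 − (2/3)·R1: [0, 13/3, -2, 2]
R4 ← R4 + (1/3)·R1: [0, 13/3, -5, 3]
R5 ← R5 + (2)·R1: [0, -26, 30, -18]
R3 ← R3 − R2: [0, 0, 15, -5]
R4 ← R4 − R2: [0, 0, 12, -4]
R5 ← R5 + (6)·R2: [0, 0, -72, 24]
R4 ← R4 − (4/5)·R3: [0, 0, 0, 0]
R5 ← R5 + (24/5)·R3: [0, 0, 0, 0]
3 nonzero rows, so rank(T) = 3.
T has 4 columns; by rank–nullity, nullity = 4 − 3 = 1.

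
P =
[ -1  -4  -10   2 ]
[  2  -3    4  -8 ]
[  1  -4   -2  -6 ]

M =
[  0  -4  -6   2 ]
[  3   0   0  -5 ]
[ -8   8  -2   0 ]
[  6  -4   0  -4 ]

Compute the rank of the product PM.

First compute PM:
[[ 80, -84,  26,  10],
 [-89,  56, -20,  51],
 [-32,   4,  -2,  46]]
Now row reduce the product.
R2 ← R2 + (89/80)·R1: [0, -749/20, 357/40, 497/8]
R3 ← R3 + (2/5)·R1: [0, -148/5, 42/5, 50]
R3 ← R3 − (592/749)·R2: [0, 0, 144/107, 96/107]
3 nonzero rows, so rank(PM) = 3.

3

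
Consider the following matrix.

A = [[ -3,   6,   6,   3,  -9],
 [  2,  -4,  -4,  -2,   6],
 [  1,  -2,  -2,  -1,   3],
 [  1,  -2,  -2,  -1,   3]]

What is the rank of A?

Row reduce to echelon form.
R2 ← R2 + (2/3)·R1: [0, 0, 0, 0, 0]
R3 ← R3 + (1/3)·R1: [0, 0, 0, 0, 0]
R4 ← R4 + (1/3)·R1: [0, 0, 0, 0, 0]
Echelon form has 1 nonzero row, so rank(A) = 1.

1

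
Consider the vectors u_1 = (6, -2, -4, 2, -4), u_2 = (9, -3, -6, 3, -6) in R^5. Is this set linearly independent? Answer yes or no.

no

Form the matrix with these vectors as rows and row reduce.
R2 ← R2 − (3/2)·R1: [0, 0, 0, 0, 0]
1 nonzero row, so the 2 vectors span a space of dimension 1.
Since 1 < 2, the vectors are linearly dependent.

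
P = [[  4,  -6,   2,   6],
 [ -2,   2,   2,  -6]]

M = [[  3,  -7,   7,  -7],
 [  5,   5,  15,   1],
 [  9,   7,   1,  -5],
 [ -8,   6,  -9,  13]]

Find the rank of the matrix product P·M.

First compute PM:
[[-48,  -8, -114,  34],
 [ 70,   2,  72, -72]]
Now row reduce the product.
R2 ← R2 + (35/24)·R1: [0, -29/3, -377/4, -269/12]
2 nonzero rows, so rank(PM) = 2.

2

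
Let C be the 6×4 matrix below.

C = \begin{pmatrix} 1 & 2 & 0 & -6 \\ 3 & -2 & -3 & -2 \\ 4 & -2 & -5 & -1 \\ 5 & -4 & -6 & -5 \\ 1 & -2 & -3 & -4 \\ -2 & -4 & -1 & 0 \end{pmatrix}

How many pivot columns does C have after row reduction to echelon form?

4

Row reduce to echelon form.
R2 ← R2 − (3)·R1: [0, -8, -3, 16]
R3 ← R3 − (4)·R1: [0, -10, -5, 23]
R4 ← R4 − (5)·R1: [0, -14, -6, 25]
R5 ← R5 − R1: [0, -4, -3, 2]
R6 ← R6 + (2)·R1: [0, 0, -1, -12]
R3 ← R3 − (5/4)·R2: [0, 0, -5/4, 3]
R4 ← R4 − (7/4)·R2: [0, 0, -3/4, -3]
R5 ← R5 − (1/2)·R2: [0, 0, -3/2, -6]
R4 ← R4 − (3/5)·R3: [0, 0, 0, -24/5]
R5 ← R5 − (6/5)·R3: [0, 0, 0, -48/5]
R6 ← R6 − (4/5)·R3: [0, 0, 0, -72/5]
R5 ← R5 − (2)·R4: [0, 0, 0, 0]
R6 ← R6 − (3)·R4: [0, 0, 0, 0]
Echelon form has 4 nonzero rows, so rank(C) = 4.
Each nonzero row contributes one pivot column: 4 pivot columns.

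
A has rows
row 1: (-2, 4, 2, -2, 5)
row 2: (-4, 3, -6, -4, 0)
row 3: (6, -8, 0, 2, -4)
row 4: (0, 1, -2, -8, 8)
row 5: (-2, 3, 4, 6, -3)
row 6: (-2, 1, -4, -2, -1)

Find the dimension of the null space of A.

2

Row reduce to echelon form.
R2 ← R2 − (2)·R1: [0, -5, -10, 0, -10]
R3 ← R3 + (3)·R1: [0, 4, 6, -4, 11]
R5 ← R5 − R1: [0, -1, 2, 8, -8]
R6 ← R6 − R1: [0, -3, -6, 0, -6]
R3 ← R3 + (4/5)·R2: [0, 0, -2, -4, 3]
R4 ← R4 + (1/5)·R2: [0, 0, -4, -8, 6]
R5 ← R5 − (1/5)·R2: [0, 0, 4, 8, -6]
R6 ← R6 − (3/5)·R2: [0, 0, 0, 0, 0]
R4 ← R4 − (2)·R3: [0, 0, 0, 0, 0]
R5 ← R5 + (2)·R3: [0, 0, 0, 0, 0]
3 nonzero rows, so rank(A) = 3.
A has 5 columns; by rank–nullity, nullity = 5 − 3 = 2.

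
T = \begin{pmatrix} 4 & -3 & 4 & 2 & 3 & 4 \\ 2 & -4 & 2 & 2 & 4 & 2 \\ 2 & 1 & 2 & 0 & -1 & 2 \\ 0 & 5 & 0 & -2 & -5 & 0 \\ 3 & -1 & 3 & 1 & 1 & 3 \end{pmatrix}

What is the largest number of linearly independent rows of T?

Row reduce to echelon form.
R2 ← R2 − (1/2)·R1: [0, -5/2, 0, 1, 5/2, 0]
R3 ← R3 − (1/2)·R1: [0, 5/2, 0, -1, -5/2, 0]
R5 ← R5 − (3/4)·R1: [0, 5/4, 0, -1/2, -5/4, 0]
R3 ← R3 + R2: [0, 0, 0, 0, 0, 0]
R4 ← R4 + (2)·R2: [0, 0, 0, 0, 0, 0]
R5 ← R5 + (1/2)·R2: [0, 0, 0, 0, 0, 0]
Echelon form has 2 nonzero rows, so rank(T) = 2.
The rank gives the maximum number of linearly independent rows: 2.

2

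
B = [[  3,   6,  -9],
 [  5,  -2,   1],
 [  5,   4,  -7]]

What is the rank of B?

Row reduce to echelon form.
R2 ← R2 − (5/3)·R1: [0, -12, 16]
R3 ← R3 − (5/3)·R1: [0, -6, 8]
R3 ← R3 − (1/2)·R2: [0, 0, 0]
Echelon form has 2 nonzero rows, so rank(B) = 2.

2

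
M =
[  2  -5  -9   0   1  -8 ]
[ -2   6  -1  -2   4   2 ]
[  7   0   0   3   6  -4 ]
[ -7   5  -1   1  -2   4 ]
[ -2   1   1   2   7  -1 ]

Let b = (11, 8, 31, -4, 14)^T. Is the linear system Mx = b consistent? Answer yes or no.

Row reduce the augmented matrix [M | b].
R2 ← R2 + R1: [0, 1, -10, -2, 5, -6, 19]
R3 ← R3 − (7/2)·R1: [0, 35/2, 63/2, 3, 5/2, 24, -15/2]
R4 ← R4 + (7/2)·R1: [0, -25/2, -65/2, 1, 3/2, -24, 69/2]
R5 ← R5 + R1: [0, -4, -8, 2, 8, -9, 25]
R3 ← R3 − (35/2)·R2: [0, 0, 413/2, 38, -85, 129, -340]
R4 ← R4 + (25/2)·R2: [0, 0, -315/2, -24, 64, -99, 272]
R5 ← R5 + (4)·R2: [0, 0, -48, -6, 28, -33, 101]
R4 ← R4 + (45/59)·R3: [0, 0, 0, 294/59, -49/59, -36/59, 748/59]
R5 ← R5 + (96/413)·R3: [0, 0, 0, 1170/413, 3404/413, -1245/413, 9073/413]
R5 ← R5 − (195/343)·R4: [0, 0, 0, 0, 61/7, -915/343, 5063/343]
The echelon form has 5 nonzero rows, and every pivot lies in the first 6 columns, so rank(M) = rank([M|b]) = 5.
The system is consistent.

yes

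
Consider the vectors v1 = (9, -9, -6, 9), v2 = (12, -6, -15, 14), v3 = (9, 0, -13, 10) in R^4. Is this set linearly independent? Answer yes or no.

yes

Form the matrix with these vectors as rows and row reduce.
R2 ← R2 − (4/3)·R1: [0, 6, -7, 2]
R3 ← R3 − R1: [0, 9, -7, 1]
R3 ← R3 − (3/2)·R2: [0, 0, 7/2, -2]
3 nonzero rows, so the 3 vectors span a space of dimension 3.
Since 3 = 3, the vectors are linearly independent.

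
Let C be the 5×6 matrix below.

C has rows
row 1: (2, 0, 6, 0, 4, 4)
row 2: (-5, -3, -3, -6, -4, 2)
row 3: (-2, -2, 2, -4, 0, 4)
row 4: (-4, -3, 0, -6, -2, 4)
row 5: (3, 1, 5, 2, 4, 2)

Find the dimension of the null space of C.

Row reduce to echelon form.
R2 ← R2 + (5/2)·R1: [0, -3, 12, -6, 6, 12]
R3 ← R3 + R1: [0, -2, 8, -4, 4, 8]
R4 ← R4 + (2)·R1: [0, -3, 12, -6, 6, 12]
R5 ← R5 − (3/2)·R1: [0, 1, -4, 2, -2, -4]
R3 ← R3 − (2/3)·R2: [0, 0, 0, 0, 0, 0]
R4 ← R4 − R2: [0, 0, 0, 0, 0, 0]
R5 ← R5 + (1/3)·R2: [0, 0, 0, 0, 0, 0]
2 nonzero rows, so rank(C) = 2.
C has 6 columns; by rank–nullity, nullity = 6 − 2 = 4.

4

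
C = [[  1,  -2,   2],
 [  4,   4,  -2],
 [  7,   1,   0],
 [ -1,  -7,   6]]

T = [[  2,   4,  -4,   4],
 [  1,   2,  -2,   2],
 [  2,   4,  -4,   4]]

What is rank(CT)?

1

First compute CT:
[[  4,   8,  -8,   8],
 [  8,  16, -16,  16],
 [ 15,  30, -30,  30],
 [  3,   6,  -6,   6]]
Now row reduce the product.
R2 ← R2 − (2)·R1: [0, 0, 0, 0]
R3 ← R3 − (15/4)·R1: [0, 0, 0, 0]
R4 ← R4 − (3/4)·R1: [0, 0, 0, 0]
1 nonzero row, so rank(CT) = 1.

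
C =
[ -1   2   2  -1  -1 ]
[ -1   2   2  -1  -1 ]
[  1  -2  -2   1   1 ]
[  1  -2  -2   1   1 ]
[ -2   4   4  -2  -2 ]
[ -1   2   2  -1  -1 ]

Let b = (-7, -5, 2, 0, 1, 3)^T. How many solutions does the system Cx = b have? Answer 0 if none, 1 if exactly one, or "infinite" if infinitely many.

0

Row reduce the augmented matrix [C | b].
R2 ← R2 − R1: [0, 0, 0, 0, 0, 2]
R3 ← R3 + R1: [0, 0, 0, 0, 0, -5]
R4 ← R4 + R1: [0, 0, 0, 0, 0, -7]
R5 ← R5 − (2)·R1: [0, 0, 0, 0, 0, 15]
R6 ← R6 − R1: [0, 0, 0, 0, 0, 10]
R3 ← R3 + (5/2)·R2: [0, 0, 0, 0, 0, 0]
R4 ← R4 + (7/2)·R2: [0, 0, 0, 0, 0, 0]
R5 ← R5 − (15/2)·R2: [0, 0, 0, 0, 0, 0]
R6 ← R6 − (5)·R2: [0, 0, 0, 0, 0, 0]
The echelon form has 2 nonzero rows; the last pivot sits in the augmented column, so rank(C) = 1 but rank([C|b]) = 2.
Since the ranks differ, the system is inconsistent.
It has no solutions.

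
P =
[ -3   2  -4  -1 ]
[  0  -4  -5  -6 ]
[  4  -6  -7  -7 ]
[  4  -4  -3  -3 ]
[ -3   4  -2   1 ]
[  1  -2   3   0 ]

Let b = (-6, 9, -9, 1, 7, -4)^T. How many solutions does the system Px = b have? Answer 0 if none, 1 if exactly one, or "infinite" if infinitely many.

Row reduce the augmented matrix [P | b].
R3 ← R3 + (4/3)·R1: [0, -10/3, -37/3, -25/3, -17]
R4 ← R4 + (4/3)·R1: [0, -4/3, -25/3, -13/3, -7]
R5 ← R5 − R1: [0, 2, 2, 2, 13]
R6 ← R6 + (1/3)·R1: [0, -4/3, 5/3, -1/3, -6]
R3 ← R3 − (5/6)·R2: [0, 0, -49/6, -10/3, -49/2]
R4 ← R4 − (1/3)·R2: [0, 0, -20/3, -7/3, -10]
R5 ← R5 + (1/2)·R2: [0, 0, -1/2, -1, 35/2]
R6 ← R6 − (1/3)·R2: [0, 0, 10/3, 5/3, -9]
R4 ← R4 − (40/49)·R3: [0, 0, 0, 19/49, 10]
R5 ← R5 − (3/49)·R3: [0, 0, 0, -39/49, 19]
R6 ← R6 + (20/49)·R3: [0, 0, 0, 15/49, -19]
R5 ← R5 + (39/19)·R4: [0, 0, 0, 0, 751/19]
R6 ← R6 − (15/19)·R4: [0, 0, 0, 0, -511/19]
R6 ← R6 + (511/751)·R5: [0, 0, 0, 0, 0]
The echelon form has 5 nonzero rows; the last pivot sits in the augmented column, so rank(P) = 4 but rank([P|b]) = 5.
Since the ranks differ, the system is inconsistent.
It has no solutions.

0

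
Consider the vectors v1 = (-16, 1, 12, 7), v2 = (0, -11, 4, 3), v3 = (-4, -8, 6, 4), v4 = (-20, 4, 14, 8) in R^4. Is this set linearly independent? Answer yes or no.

no

Form the matrix with these vectors as rows and row reduce.
R3 ← R3 − (1/4)·R1: [0, -33/4, 3, 9/4]
R4 ← R4 − (5/4)·R1: [0, 11/4, -1, -3/4]
R3 ← R3 − (3/4)·R2: [0, 0, 0, 0]
R4 ← R4 + (1/4)·R2: [0, 0, 0, 0]
2 nonzero rows, so the 4 vectors span a space of dimension 2.
Since 2 < 4, the vectors are linearly dependent.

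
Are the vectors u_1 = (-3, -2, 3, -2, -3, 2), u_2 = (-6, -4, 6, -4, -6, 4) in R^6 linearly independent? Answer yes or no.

Form the matrix with these vectors as rows and row reduce.
R2 ← R2 − (2)·R1: [0, 0, 0, 0, 0, 0]
1 nonzero row, so the 2 vectors span a space of dimension 1.
Since 1 < 2, the vectors are linearly dependent.

no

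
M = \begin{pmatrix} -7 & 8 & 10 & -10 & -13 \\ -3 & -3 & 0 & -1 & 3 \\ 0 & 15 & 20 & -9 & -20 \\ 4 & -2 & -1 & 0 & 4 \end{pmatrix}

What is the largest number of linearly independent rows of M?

4

Row reduce to echelon form.
R2 ← R2 − (3/7)·R1: [0, -45/7, -30/7, 23/7, 60/7]
R4 ← R4 + (4/7)·R1: [0, 18/7, 33/7, -40/7, -24/7]
R3 ← R3 + (7/3)·R2: [0, 0, 10, -4/3, 0]
R4 ← R4 + (2/5)·R2: [0, 0, 3, -22/5, 0]
R4 ← R4 − (3/10)·R3: [0, 0, 0, -4, 0]
Echelon form has 4 nonzero rows, so rank(M) = 4.
The rank gives the maximum number of linearly independent rows: 4.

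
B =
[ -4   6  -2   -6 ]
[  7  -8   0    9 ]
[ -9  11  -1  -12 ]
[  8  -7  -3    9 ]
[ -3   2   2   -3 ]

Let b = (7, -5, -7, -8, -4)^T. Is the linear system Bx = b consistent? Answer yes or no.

Row reduce the augmented matrix [B | b].
R2 ← R2 + (7/4)·R1: [0, 5/2, -7/2, -3/2, 29/4]
R3 ← R3 − (9/4)·R1: [0, -5/2, 7/2, 3/2, -91/4]
R4 ← R4 + (2)·R1: [0, 5, -7, -3, 6]
R5 ← R5 − (3/4)·R1: [0, -5/2, 7/2, 3/2, -37/4]
R3 ← R3 + R2: [0, 0, 0, 0, -31/2]
R4 ← R4 − (2)·R2: [0, 0, 0, 0, -17/2]
R5 ← R5 + R2: [0, 0, 0, 0, -2]
R4 ← R4 − (17/31)·R3: [0, 0, 0, 0, 0]
R5 ← R5 − (4/31)·R3: [0, 0, 0, 0, 0]
The echelon form has 3 nonzero rows; the last pivot sits in the augmented column, so rank(B) = 2 but rank([B|b]) = 3.
Since the ranks differ, the system is inconsistent.

no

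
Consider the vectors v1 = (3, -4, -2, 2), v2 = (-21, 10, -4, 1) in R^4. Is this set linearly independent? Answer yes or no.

Form the matrix with these vectors as rows and row reduce.
R2 ← R2 + (7)·R1: [0, -18, -18, 15]
2 nonzero rows, so the 2 vectors span a space of dimension 2.
Since 2 = 2, the vectors are linearly independent.

yes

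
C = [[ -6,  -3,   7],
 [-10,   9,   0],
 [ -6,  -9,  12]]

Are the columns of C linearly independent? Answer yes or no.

Row reduce C to echelon form.
R2 ← R2 − (5/3)·R1: [0, 14, -35/3]
R3 ← R3 − R1: [0, -6, 5]
R3 ← R3 + (3/7)·R2: [0, 0, 0]
2 pivots among 3 columns.
Only 2 < 3 pivot columns, so the columns are linearly dependent.

no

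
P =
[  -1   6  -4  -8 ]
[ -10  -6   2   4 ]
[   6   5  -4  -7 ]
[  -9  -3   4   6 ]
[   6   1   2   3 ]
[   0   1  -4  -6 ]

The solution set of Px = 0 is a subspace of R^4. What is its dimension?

Row reduce to echelon form.
R2 ← R2 − (10)·R1: [0, -66, 42, 84]
R3 ← R3 + (6)·R1: [0, 41, -28, -55]
R4 ← R4 − (9)·R1: [0, -57, 40, 78]
R5 ← R5 + (6)·R1: [0, 37, -22, -45]
R3 ← R3 + (41/66)·R2: [0, 0, -21/11, -31/11]
R4 ← R4 − (19/22)·R2: [0, 0, 41/11, 60/11]
R5 ← R5 + (37/66)·R2: [0, 0, 17/11, 23/11]
R6 ← R6 + (1/66)·R2: [0, 0, -37/11, -52/11]
R4 ← R4 + (41/21)·R3: [0, 0, 0, -1/21]
R5 ← R5 + (17/21)·R3: [0, 0, 0, -4/21]
R6 ← R6 − (37/21)·R3: [0, 0, 0, 5/21]
R5 ← R5 − (4)·R4: [0, 0, 0, 0]
R6 ← R6 + (5)·R4: [0, 0, 0, 0]
4 nonzero rows, so rank(P) = 4.
P has 4 columns; by rank–nullity, nullity = 4 − 4 = 0.

0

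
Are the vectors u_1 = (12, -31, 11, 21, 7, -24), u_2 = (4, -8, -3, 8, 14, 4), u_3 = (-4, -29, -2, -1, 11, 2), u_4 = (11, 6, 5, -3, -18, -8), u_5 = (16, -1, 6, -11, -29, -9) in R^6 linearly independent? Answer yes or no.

Form the matrix with these vectors as rows and row reduce.
R2 ← R2 − (1/3)·R1: [0, 7/3, -20/3, 1, 35/3, 12]
R3 ← R3 + (1/3)·R1: [0, -118/3, 5/3, 6, 40/3, -6]
R4 ← R4 − (11/12)·R1: [0, 413/12, -61/12, -89/4, -293/12, 14]
R5 ← R5 − (4/3)·R1: [0, 121/3, -26/3, -39, -115/3, 23]
R3 ← R3 + (118/7)·R2: [0, 0, -775/7, 160/7, 210, 1374/7]
R4 ← R4 − (59/4)·R2: [0, 0, 373/4, -37, -393/2, -163]
R5 ← R5 − (121/7)·R2: [0, 0, 746/7, -394/7, -240, -1291/7]
R4 ← R4 + (2611/3100)·R3: [0, 0, 0, -2751/155, -3042/155, 3601/1550]
R5 ← R5 + (746/775)·R3: [0, 0, 0, -5314/155, -5868/155, 3497/775]
R5 ← R5 − (5314/2751)·R4: [0, 0, 0, 0, 48/917, 338/13755]
5 nonzero rows, so the 5 vectors span a space of dimension 5.
Since 5 = 5, the vectors are linearly independent.

yes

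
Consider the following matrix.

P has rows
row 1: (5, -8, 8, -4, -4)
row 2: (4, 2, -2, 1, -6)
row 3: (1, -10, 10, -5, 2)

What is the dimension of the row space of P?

Row reduce to echelon form.
R2 ← R2 − (4/5)·R1: [0, 42/5, -42/5, 21/5, -14/5]
R3 ← R3 − (1/5)·R1: [0, -42/5, 42/5, -21/5, 14/5]
R3 ← R3 + R2: [0, 0, 0, 0, 0]
Echelon form has 2 nonzero rows, so rank(P) = 2.
The row space has dimension equal to the rank: 2.

2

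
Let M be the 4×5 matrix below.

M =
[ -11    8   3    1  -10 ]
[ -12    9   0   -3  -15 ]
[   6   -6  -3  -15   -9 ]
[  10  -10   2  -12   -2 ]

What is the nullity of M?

2

Row reduce to echelon form.
R2 ← R2 − (12/11)·R1: [0, 3/11, -36/11, -45/11, -45/11]
R3 ← R3 + (6/11)·R1: [0, -18/11, -15/11, -159/11, -159/11]
R4 ← R4 + (10/11)·R1: [0, -30/11, 52/11, -122/11, -122/11]
R3 ← R3 + (6)·R2: [0, 0, -21, -39, -39]
R4 ← R4 + (10)·R2: [0, 0, -28, -52, -52]
R4 ← R4 − (4/3)·R3: [0, 0, 0, 0, 0]
3 nonzero rows, so rank(M) = 3.
M has 5 columns; by rank–nullity, nullity = 5 − 3 = 2.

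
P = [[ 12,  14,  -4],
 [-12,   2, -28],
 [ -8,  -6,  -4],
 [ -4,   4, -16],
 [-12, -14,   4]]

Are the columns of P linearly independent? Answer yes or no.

Row reduce P to echelon form.
R2 ← R2 + R1: [0, 16, -32]
R3 ← R3 + (2/3)·R1: [0, 10/3, -20/3]
R4 ← R4 + (1/3)·R1: [0, 26/3, -52/3]
R5 ← R5 + R1: [0, 0, 0]
R3 ← R3 − (5/24)·R2: [0, 0, 0]
R4 ← R4 − (13/24)·R2: [0, 0, 0]
2 pivots among 3 columns.
Only 2 < 3 pivot columns, so the columns are linearly dependent.

no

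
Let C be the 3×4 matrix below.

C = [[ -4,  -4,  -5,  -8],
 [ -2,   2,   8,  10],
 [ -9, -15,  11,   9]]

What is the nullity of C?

Row reduce to echelon form.
R2 ← R2 − (1/2)·R1: [0, 4, 21/2, 14]
R3 ← R3 − (9/4)·R1: [0, -6, 89/4, 27]
R3 ← R3 + (3/2)·R2: [0, 0, 38, 48]
3 nonzero rows, so rank(C) = 3.
C has 4 columns; by rank–nullity, nullity = 4 − 3 = 1.

1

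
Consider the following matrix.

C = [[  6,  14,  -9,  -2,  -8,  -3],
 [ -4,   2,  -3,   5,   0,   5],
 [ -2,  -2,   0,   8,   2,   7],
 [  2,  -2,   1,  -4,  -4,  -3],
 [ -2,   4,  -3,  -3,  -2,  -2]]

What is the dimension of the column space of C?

4

Row reduce to echelon form.
R2 ← R2 + (2/3)·R1: [0, 34/3, -9, 11/3, -16/3, 3]
R3 ← R3 + (1/3)·R1: [0, 8/3, -3, 22/3, -2/3, 6]
R4 ← R4 − (1/3)·R1: [0, -20/3, 4, -10/3, -4/3, -2]
R5 ← R5 + (1/3)·R1: [0, 26/3, -6, -11/3, -14/3, -3]
R3 ← R3 − (4/17)·R2: [0, 0, -15/17, 110/17, 10/17, 90/17]
R4 ← R4 + (10/17)·R2: [0, 0, -22/17, -20/17, -76/17, -4/17]
R5 ← R5 − (13/17)·R2: [0, 0, 15/17, -110/17, -10/17, -90/17]
R4 ← R4 − (22/15)·R3: [0, 0, 0, -32/3, -16/3, -8]
R5 ← R5 + R3: [0, 0, 0, 0, 0, 0]
Echelon form has 4 nonzero rows, so rank(C) = 4.
The column space has dimension equal to the rank: 4.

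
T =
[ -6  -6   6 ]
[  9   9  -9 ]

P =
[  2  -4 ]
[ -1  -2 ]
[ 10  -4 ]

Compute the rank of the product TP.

1

First compute TP:
[[ 54,  12],
 [-81, -18]]
Now row reduce the product.
R2 ← R2 + (3/2)·R1: [0, 0]
1 nonzero row, so rank(TP) = 1.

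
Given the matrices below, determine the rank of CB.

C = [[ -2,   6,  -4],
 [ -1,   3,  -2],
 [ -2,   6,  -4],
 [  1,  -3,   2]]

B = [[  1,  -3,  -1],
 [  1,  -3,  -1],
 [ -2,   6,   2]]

First compute CB:
[[ 12, -36, -12],
 [  6, -18,  -6],
 [ 12, -36, -12],
 [ -6,  18,   6]]
Now row reduce the product.
R2 ← R2 − (1/2)·R1: [0, 0, 0]
R3 ← R3 − R1: [0, 0, 0]
R4 ← R4 + (1/2)·R1: [0, 0, 0]
1 nonzero row, so rank(CB) = 1.

1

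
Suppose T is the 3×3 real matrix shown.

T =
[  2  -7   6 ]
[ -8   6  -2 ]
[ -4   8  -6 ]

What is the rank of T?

2

Row reduce to echelon form.
R2 ← R2 + (4)·R1: [0, -22, 22]
R3 ← R3 + (2)·R1: [0, -6, 6]
R3 ← R3 − (3/11)·R2: [0, 0, 0]
Echelon form has 2 nonzero rows, so rank(T) = 2.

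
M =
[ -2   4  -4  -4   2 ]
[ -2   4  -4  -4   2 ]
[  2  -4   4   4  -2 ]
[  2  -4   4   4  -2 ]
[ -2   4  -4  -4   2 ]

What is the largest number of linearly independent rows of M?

Row reduce to echelon form.
R2 ← R2 − R1: [0, 0, 0, 0, 0]
R3 ← R3 + R1: [0, 0, 0, 0, 0]
R4 ← R4 + R1: [0, 0, 0, 0, 0]
R5 ← R5 − R1: [0, 0, 0, 0, 0]
Echelon form has 1 nonzero row, so rank(M) = 1.
The rank gives the maximum number of linearly independent rows: 1.

1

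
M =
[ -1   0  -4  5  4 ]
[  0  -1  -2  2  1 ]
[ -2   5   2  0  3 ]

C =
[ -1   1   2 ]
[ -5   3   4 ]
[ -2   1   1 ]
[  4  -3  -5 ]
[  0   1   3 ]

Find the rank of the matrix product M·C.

First compute MC:
[[ 29, -16, -19],
 [ 17, -10, -13],
 [-27,  18,  27]]
Now row reduce the product.
R2 ← R2 − (17/29)·R1: [0, -18/29, -54/29]
R3 ← R3 + (27/29)·R1: [0, 90/29, 270/29]
R3 ← R3 + (5)·R2: [0, 0, 0]
2 nonzero rows, so rank(MC) = 2.

2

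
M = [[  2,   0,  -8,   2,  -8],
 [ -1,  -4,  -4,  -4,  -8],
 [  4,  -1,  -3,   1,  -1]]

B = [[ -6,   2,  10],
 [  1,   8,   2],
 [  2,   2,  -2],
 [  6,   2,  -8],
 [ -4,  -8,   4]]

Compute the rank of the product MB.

3

First compute MB:
[[ 16,  56, -12],
 [  2,  14, -10],
 [-21,   4,  32]]
Now row reduce the product.
R2 ← R2 − (1/8)·R1: [0, 7, -17/2]
R3 ← R3 + (21/16)·R1: [0, 155/2, 65/4]
R3 ← R3 − (155/14)·R2: [0, 0, 1545/14]
3 nonzero rows, so rank(MB) = 3.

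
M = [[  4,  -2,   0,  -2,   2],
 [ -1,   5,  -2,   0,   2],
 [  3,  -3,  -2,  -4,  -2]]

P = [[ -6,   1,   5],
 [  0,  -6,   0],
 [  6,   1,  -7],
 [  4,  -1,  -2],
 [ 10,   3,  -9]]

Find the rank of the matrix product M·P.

First compute MP:
[[-12,  24,   6],
 [ 14, -27,  -9],
 [-66,  17,  55]]
Now row reduce the product.
R2 ← R2 + (7/6)·R1: [0, 1, -2]
R3 ← R3 − (11/2)·R1: [0, -115, 22]
R3 ← R3 + (115)·R2: [0, 0, -208]
3 nonzero rows, so rank(MP) = 3.

3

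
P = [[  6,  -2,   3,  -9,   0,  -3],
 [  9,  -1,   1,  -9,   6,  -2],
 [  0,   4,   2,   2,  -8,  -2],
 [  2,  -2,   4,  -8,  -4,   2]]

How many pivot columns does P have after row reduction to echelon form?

Row reduce to echelon form.
R2 ← R2 − (3/2)·R1: [0, 2, -7/2, 9/2, 6, 5/2]
R4 ← R4 − (1/3)·R1: [0, -4/3, 3, -5, -4, 3]
R3 ← R3 − (2)·R2: [0, 0, 9, -7, -20, -7]
R4 ← R4 + (2/3)·R2: [0, 0, 2/3, -2, 0, 14/3]
R4 ← R4 − (2/27)·R3: [0, 0, 0, -40/27, 40/27, 140/27]
Echelon form has 4 nonzero rows, so rank(P) = 4.
Each nonzero row contributes one pivot column: 4 pivot columns.

4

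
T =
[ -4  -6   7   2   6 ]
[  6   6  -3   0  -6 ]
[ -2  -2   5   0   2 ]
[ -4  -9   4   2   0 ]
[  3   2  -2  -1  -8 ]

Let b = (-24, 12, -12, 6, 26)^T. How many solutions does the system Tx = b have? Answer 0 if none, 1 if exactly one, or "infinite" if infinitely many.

infinite

Row reduce the augmented matrix [T | b].
R2 ← R2 + (3/2)·R1: [0, -3, 15/2, 3, 3, -24]
R3 ← R3 − (1/2)·R1: [0, 1, 3/2, -1, -1, 0]
R4 ← R4 − R1: [0, -3, -3, 0, -6, 30]
R5 ← R5 + (3/4)·R1: [0, -5/2, 13/4, 1/2, -7/2, 8]
R3 ← R3 + (1/3)·R2: [0, 0, 4, 0, 0, -8]
R4 ← R4 − R2: [0, 0, -21/2, -3, -9, 54]
R5 ← R5 − (5/6)·R2: [0, 0, -3, -2, -6, 28]
R4 ← R4 + (21/8)·R3: [0, 0, 0, -3, -9, 33]
R5 ← R5 + (3/4)·R3: [0, 0, 0, -2, -6, 22]
R5 ← R5 − (2/3)·R4: [0, 0, 0, 0, 0, 0]
The echelon form has 4 nonzero rows, and every pivot lies in the first 5 columns, so rank(T) = rank([T|b]) = 4.
The system is consistent.
rank = 4 < 5 unknowns, so there are infinitely many solutions.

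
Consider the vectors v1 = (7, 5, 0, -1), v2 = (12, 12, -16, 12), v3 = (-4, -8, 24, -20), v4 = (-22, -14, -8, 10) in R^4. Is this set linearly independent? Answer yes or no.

no

Form the matrix with these vectors as rows and row reduce.
R2 ← R2 − (12/7)·R1: [0, 24/7, -16, 96/7]
R3 ← R3 + (4/7)·R1: [0, -36/7, 24, -144/7]
R4 ← R4 + (22/7)·R1: [0, 12/7, -8, 48/7]
R3 ← R3 + (3/2)·R2: [0, 0, 0, 0]
R4 ← R4 − (1/2)·R2: [0, 0, 0, 0]
2 nonzero rows, so the 4 vectors span a space of dimension 2.
Since 2 < 4, the vectors are linearly dependent.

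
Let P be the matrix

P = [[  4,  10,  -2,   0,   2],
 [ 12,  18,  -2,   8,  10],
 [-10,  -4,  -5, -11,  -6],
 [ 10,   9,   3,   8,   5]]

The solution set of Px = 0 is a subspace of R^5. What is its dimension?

Row reduce to echelon form.
R2 ← R2 − (3)·R1: [0, -12, 4, 8, 4]
R3 ← R3 + (5/2)·R1: [0, 21, -10, -11, -1]
R4 ← R4 − (5/2)·R1: [0, -16, 8, 8, 0]
R3 ← R3 + (7/4)·R2: [0, 0, -3, 3, 6]
R4 ← R4 − (4/3)·R2: [0, 0, 8/3, -8/3, -16/3]
R4 ← R4 + (8/9)·R3: [0, 0, 0, 0, 0]
3 nonzero rows, so rank(P) = 3.
P has 5 columns; by rank–nullity, nullity = 5 − 3 = 2.

2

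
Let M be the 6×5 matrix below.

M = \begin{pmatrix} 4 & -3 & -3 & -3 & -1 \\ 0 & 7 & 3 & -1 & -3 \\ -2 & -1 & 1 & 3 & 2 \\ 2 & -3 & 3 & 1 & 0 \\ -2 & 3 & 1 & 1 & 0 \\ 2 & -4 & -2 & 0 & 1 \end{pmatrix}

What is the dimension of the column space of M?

Row reduce to echelon form.
R3 ← R3 + (1/2)·R1: [0, -5/2, -1/2, 3/2, 3/2]
R4 ← R4 − (1/2)·R1: [0, -3/2, 9/2, 5/2, 1/2]
R5 ← R5 + (1/2)·R1: [0, 3/2, -1/2, -1/2, -1/2]
R6 ← R6 − (1/2)·R1: [0, -5/2, -1/2, 3/2, 3/2]
R3 ← R3 + (5/14)·R2: [0, 0, 4/7, 8/7, 3/7]
R4 ← R4 + (3/14)·R2: [0, 0, 36/7, 16/7, -1/7]
R5 ← R5 − (3/14)·R2: [0, 0, -8/7, -2/7, 1/7]
R6 ← R6 + (5/14)·R2: [0, 0, 4/7, 8/7, 3/7]
R4 ← R4 − (9)·R3: [0, 0, 0, -8, -4]
R5 ← R5 + (2)·R3: [0, 0, 0, 2, 1]
R6 ← R6 − R3: [0, 0, 0, 0, 0]
R5 ← R5 + (1/4)·R4: [0, 0, 0, 0, 0]
Echelon form has 4 nonzero rows, so rank(M) = 4.
The column space has dimension equal to the rank: 4.

4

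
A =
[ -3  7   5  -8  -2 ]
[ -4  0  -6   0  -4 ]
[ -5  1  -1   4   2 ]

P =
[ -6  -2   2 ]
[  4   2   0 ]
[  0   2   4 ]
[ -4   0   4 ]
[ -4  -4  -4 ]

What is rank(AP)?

2

First compute AP:
[[ 86,  38, -10],
 [ 40,  12, -16],
 [ 10,   2,  -6]]
Now row reduce the product.
R2 ← R2 − (20/43)·R1: [0, -244/43, -488/43]
R3 ← R3 − (5/43)·R1: [0, -104/43, -208/43]
R3 ← R3 − (26/61)·R2: [0, 0, 0]
2 nonzero rows, so rank(AP) = 2.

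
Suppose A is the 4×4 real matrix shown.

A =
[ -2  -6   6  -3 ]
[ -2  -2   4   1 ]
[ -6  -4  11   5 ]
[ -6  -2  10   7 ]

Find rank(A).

2

Row reduce to echelon form.
R2 ← R2 − R1: [0, 4, -2, 4]
R3 ← R3 − (3)·R1: [0, 14, -7, 14]
R4 ← R4 − (3)·R1: [0, 16, -8, 16]
R3 ← R3 − (7/2)·R2: [0, 0, 0, 0]
R4 ← R4 − (4)·R2: [0, 0, 0, 0]
Echelon form has 2 nonzero rows, so rank(A) = 2.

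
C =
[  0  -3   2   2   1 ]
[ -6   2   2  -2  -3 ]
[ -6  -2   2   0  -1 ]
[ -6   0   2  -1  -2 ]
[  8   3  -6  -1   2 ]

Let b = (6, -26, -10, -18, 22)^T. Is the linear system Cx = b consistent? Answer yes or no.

yes

Row reduce the augmented matrix [C | b].
Swap R1 ↔ R2
R3 ← R3 − R1: [0, -4, 0, 2, 2, 16]
R4 ← R4 − R1: [0, -2, 0, 1, 1, 8]
R5 ← R5 + (4/3)·R1: [0, 17/3, -10/3, -11/3, -2, -38/3]
R3 ← R3 − (4/3)·R2: [0, 0, -8/3, -2/3, 2/3, 8]
R4 ← R4 − (2/3)·R2: [0, 0, -4/3, -1/3, 1/3, 4]
R5 ← R5 + (17/9)·R2: [0, 0, 4/9, 1/9, -1/9, -4/3]
R4 ← R4 − (1/2)·R3: [0, 0, 0, 0, 0, 0]
R5 ← R5 + (1/6)·R3: [0, 0, 0, 0, 0, 0]
The echelon form has 3 nonzero rows, and every pivot lies in the first 5 columns, so rank(C) = rank([C|b]) = 3.
The system is consistent.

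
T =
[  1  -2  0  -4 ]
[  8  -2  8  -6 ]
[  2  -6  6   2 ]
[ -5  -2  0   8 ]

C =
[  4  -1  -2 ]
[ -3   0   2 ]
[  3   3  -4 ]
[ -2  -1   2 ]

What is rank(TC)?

2

First compute TC:
[[ 18,   3, -14],
 [ 74,  22, -64],
 [ 40,  14, -36],
 [-30,  -3,  22]]
Now row reduce the product.
R2 ← R2 − (37/9)·R1: [0, 29/3, -58/9]
R3 ← R3 − (20/9)·R1: [0, 22/3, -44/9]
R4 ← R4 + (5/3)·R1: [0, 2, -4/3]
R3 ← R3 − (22/29)·R2: [0, 0, 0]
R4 ← R4 − (6/29)·R2: [0, 0, 0]
2 nonzero rows, so rank(TC) = 2.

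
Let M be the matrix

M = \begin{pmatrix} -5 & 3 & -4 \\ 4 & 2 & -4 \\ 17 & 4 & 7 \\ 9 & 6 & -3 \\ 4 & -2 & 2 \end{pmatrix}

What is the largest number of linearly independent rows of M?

Row reduce to echelon form.
R2 ← R2 + (4/5)·R1: [0, 22/5, -36/5]
R3 ← R3 + (17/5)·R1: [0, 71/5, -33/5]
R4 ← R4 + (9/5)·R1: [0, 57/5, -51/5]
R5 ← R5 + (4/5)·R1: [0, 2/5, -6/5]
R3 ← R3 − (71/22)·R2: [0, 0, 183/11]
R4 ← R4 − (57/22)·R2: [0, 0, 93/11]
R5 ← R5 − (1/11)·R2: [0, 0, -6/11]
R4 ← R4 − (31/61)·R3: [0, 0, 0]
R5 ← R5 + (2/61)·R3: [0, 0, 0]
Echelon form has 3 nonzero rows, so rank(M) = 3.
The rank gives the maximum number of linearly independent rows: 3.

3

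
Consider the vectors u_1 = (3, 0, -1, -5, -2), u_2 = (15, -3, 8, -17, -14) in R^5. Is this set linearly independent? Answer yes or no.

yes

Form the matrix with these vectors as rows and row reduce.
R2 ← R2 − (5)·R1: [0, -3, 13, 8, -4]
2 nonzero rows, so the 2 vectors span a space of dimension 2.
Since 2 = 2, the vectors are linearly independent.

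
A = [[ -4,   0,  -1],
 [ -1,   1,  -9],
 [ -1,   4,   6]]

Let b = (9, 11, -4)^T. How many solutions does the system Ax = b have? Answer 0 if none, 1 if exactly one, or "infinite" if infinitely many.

Row reduce the augmented matrix [A | b].
R2 ← R2 − (1/4)·R1: [0, 1, -35/4, 35/4]
R3 ← R3 − (1/4)·R1: [0, 4, 25/4, -25/4]
R3 ← R3 − (4)·R2: [0, 0, 165/4, -165/4]
The echelon form has 3 nonzero rows, and every pivot lies in the first 3 columns, so rank(A) = rank([A|b]) = 3.
The system is consistent.
rank = 3 = number of unknowns, so the solution is unique.

1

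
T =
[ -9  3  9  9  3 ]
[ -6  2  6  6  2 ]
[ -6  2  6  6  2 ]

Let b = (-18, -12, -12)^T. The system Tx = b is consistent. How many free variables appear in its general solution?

Row reduce the augmented matrix [T | b].
R2 ← R2 − (2/3)·R1: [0, 0, 0, 0, 0, 0]
R3 ← R3 − (2/3)·R1: [0, 0, 0, 0, 0, 0]
The echelon form has 1 nonzero rows, and every pivot lies in the first 5 columns, so rank(T) = rank([T|b]) = 1.
The system is consistent.
Free variables = (unknowns) − (rank) = 5 − 1 = 4.

4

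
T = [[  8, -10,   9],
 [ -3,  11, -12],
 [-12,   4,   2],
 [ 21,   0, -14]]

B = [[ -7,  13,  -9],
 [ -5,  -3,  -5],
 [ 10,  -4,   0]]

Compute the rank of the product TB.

First compute TB:
[[ 84,  98, -22],
 [-154, -24, -28],
 [ 84, -176,  88],
 [-287, 329, -189]]
Now row reduce the product.
R2 ← R2 + (11/6)·R1: [0, 467/3, -205/3]
R3 ← R3 − R1: [0, -274, 110]
R4 ← R4 + (41/12)·R1: [0, 3983/6, -1585/6]
R3 ← R3 + (822/467)·R2: [0, 0, -4800/467]
R4 ← R4 − (3983/934)·R2: [0, 0, 12720/467]
R4 ← R4 + (53/20)·R3: [0, 0, 0]
3 nonzero rows, so rank(TB) = 3.

3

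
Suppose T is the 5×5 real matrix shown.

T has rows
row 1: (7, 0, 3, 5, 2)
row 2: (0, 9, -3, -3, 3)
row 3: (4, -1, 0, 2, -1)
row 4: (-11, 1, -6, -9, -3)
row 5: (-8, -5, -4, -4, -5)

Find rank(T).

Row reduce to echelon form.
R3 ← R3 − (4/7)·R1: [0, -1, -12/7, -6/7, -15/7]
R4 ← R4 + (11/7)·R1: [0, 1, -9/7, -8/7, 1/7]
R5 ← R5 + (8/7)·R1: [0, -5, -4/7, 12/7, -19/7]
R3 ← R3 + (1/9)·R2: [0, 0, -43/21, -25/21, -38/21]
R4 ← R4 − (1/9)·R2: [0, 0, -20/21, -17/21, -4/21]
R5 ← R5 + (5/9)·R2: [0, 0, -47/21, 1/21, -22/21]
R4 ← R4 − (20/43)·R3: [0, 0, 0, -11/43, 28/43]
R5 ← R5 − (47/43)·R3: [0, 0, 0, 58/43, 40/43]
R5 ← R5 + (58/11)·R4: [0, 0, 0, 0, 48/11]
Echelon form has 5 nonzero rows, so rank(T) = 5.

5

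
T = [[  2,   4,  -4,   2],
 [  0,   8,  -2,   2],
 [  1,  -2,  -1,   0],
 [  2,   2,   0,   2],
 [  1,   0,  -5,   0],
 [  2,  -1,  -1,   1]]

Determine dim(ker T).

Row reduce to echelon form.
R3 ← R3 − (1/2)·R1: [0, -4, 1, -1]
R4 ← R4 − R1: [0, -2, 4, 0]
R5 ← R5 − (1/2)·R1: [0, -2, -3, -1]
R6 ← R6 − R1: [0, -5, 3, -1]
R3 ← R3 + (1/2)·R2: [0, 0, 0, 0]
R4 ← R4 + (1/4)·R2: [0, 0, 7/2, 1/2]
R5 ← R5 + (1/4)·R2: [0, 0, -7/2, -1/2]
R6 ← R6 + (5/8)·R2: [0, 0, 7/4, 1/4]
Swap R3 ↔ R4
R5 ← R5 + R3: [0, 0, 0, 0]
R6 ← R6 − (1/2)·R3: [0, 0, 0, 0]
3 nonzero rows, so rank(T) = 3.
T has 4 columns; by rank–nullity, nullity = 4 − 3 = 1.

1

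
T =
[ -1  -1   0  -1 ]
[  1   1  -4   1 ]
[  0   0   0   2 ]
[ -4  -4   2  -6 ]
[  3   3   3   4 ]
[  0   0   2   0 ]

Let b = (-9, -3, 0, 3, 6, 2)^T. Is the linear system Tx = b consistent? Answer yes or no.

Row reduce the augmented matrix [T | b].
R2 ← R2 + R1: [0, 0, -4, 0, -12]
R4 ← R4 − (4)·R1: [0, 0, 2, -2, 39]
R5 ← R5 + (3)·R1: [0, 0, 3, 1, -21]
R4 ← R4 + (1/2)·R2: [0, 0, 0, -2, 33]
R5 ← R5 + (3/4)·R2: [0, 0, 0, 1, -30]
R6 ← R6 + (1/2)·R2: [0, 0, 0, 0, -4]
R4 ← R4 + R3: [0, 0, 0, 0, 33]
R5 ← R5 − (1/2)·R3: [0, 0, 0, 0, -30]
R5 ← R5 + (10/11)·R4: [0, 0, 0, 0, 0]
R6 ← R6 + (4/33)·R4: [0, 0, 0, 0, 0]
The echelon form has 4 nonzero rows; the last pivot sits in the augmented column, so rank(T) = 3 but rank([T|b]) = 4.
Since the ranks differ, the system is inconsistent.

no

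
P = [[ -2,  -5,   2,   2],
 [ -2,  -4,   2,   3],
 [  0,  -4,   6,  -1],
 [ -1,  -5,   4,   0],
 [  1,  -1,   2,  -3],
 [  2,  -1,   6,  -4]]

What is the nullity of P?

Row reduce to echelon form.
R2 ← R2 − R1: [0, 1, 0, 1]
R4 ← R4 − (1/2)·R1: [0, -5/2, 3, -1]
R5 ← R5 + (1/2)·R1: [0, -7/2, 3, -2]
R6 ← R6 + R1: [0, -6, 8, -2]
R3 ← R3 + (4)·R2: [0, 0, 6, 3]
R4 ← R4 + (5/2)·R2: [0, 0, 3, 3/2]
R5 ← R5 + (7/2)·R2: [0, 0, 3, 3/2]
R6 ← R6 + (6)·R2: [0, 0, 8, 4]
R4 ← R4 − (1/2)·R3: [0, 0, 0, 0]
R5 ← R5 − (1/2)·R3: [0, 0, 0, 0]
R6 ← R6 − (4/3)·R3: [0, 0, 0, 0]
3 nonzero rows, so rank(P) = 3.
P has 4 columns; by rank–nullity, nullity = 4 − 3 = 1.

1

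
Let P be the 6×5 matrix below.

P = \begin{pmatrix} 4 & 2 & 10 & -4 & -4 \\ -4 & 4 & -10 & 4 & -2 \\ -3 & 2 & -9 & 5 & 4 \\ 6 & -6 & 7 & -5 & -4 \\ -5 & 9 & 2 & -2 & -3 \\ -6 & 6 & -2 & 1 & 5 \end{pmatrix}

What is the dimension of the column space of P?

Row reduce to echelon form.
R2 ← R2 + R1: [0, 6, 0, 0, -6]
R3 ← R3 + (3/4)·R1: [0, 7/2, -3/2, 2, 1]
R4 ← R4 − (3/2)·R1: [0, -9, -8, 1, 2]
R5 ← R5 + (5/4)·R1: [0, 23/2, 29/2, -7, -8]
R6 ← R6 + (3/2)·R1: [0, 9, 13, -5, -1]
R3 ← R3 − (7/12)·R2: [0, 0, -3/2, 2, 9/2]
R4 ← R4 + (3/2)·R2: [0, 0, -8, 1, -7]
R5 ← R5 − (23/12)·R2: [0, 0, 29/2, -7, 7/2]
R6 ← R6 − (3/2)·R2: [0, 0, 13, -5, 8]
R4 ← R4 − (16/3)·R3: [0, 0, 0, -29/3, -31]
R5 ← R5 + (29/3)·R3: [0, 0, 0, 37/3, 47]
R6 ← R6 + (26/3)·R3: [0, 0, 0, 37/3, 47]
R5 ← R5 + (37/29)·R4: [0, 0, 0, 0, 216/29]
R6 ← R6 + (37/29)·R4: [0, 0, 0, 0, 216/29]
R6 ← R6 − R5: [0, 0, 0, 0, 0]
Echelon form has 5 nonzero rows, so rank(P) = 5.
The column space has dimension equal to the rank: 5.

5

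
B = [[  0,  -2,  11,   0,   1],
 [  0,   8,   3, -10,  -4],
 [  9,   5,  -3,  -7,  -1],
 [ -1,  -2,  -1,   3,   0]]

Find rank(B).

4

Row reduce to echelon form.
Swap R1 ↔ R3
R4 ← R4 + (1/9)·R1: [0, -13/9, -4/3, 20/9, -1/9]
R3 ← R3 + (1/4)·R2: [0, 0, 47/4, -5/2, 0]
R4 ← R4 + (13/72)·R2: [0, 0, -19/24, 5/12, -5/6]
R4 ← R4 + (19/282)·R3: [0, 0, 0, 35/141, -5/6]
Echelon form has 4 nonzero rows, so rank(B) = 4.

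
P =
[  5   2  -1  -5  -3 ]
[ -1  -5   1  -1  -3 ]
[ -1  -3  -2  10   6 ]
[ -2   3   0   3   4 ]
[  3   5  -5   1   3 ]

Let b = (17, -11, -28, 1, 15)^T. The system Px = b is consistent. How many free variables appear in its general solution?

Row reduce the augmented matrix [P | b].
R2 ← R2 + (1/5)·R1: [0, -23/5, 4/5, -2, -18/5, -38/5]
R3 ← R3 + (1/5)·R1: [0, -13/5, -11/5, 9, 27/5, -123/5]
R4 ← R4 + (2/5)·R1: [0, 19/5, -2/5, 1, 14/5, 39/5]
R5 ← R5 − (3/5)·R1: [0, 19/5, -22/5, 4, 24/5, 24/5]
R3 ← R3 − (13/23)·R2: [0, 0, -61/23, 233/23, 171/23, -467/23]
R4 ← R4 + (19/23)·R2: [0, 0, 6/23, -15/23, -4/23, 35/23]
R5 ← R5 + (19/23)·R2: [0, 0, -86/23, 54/23, 42/23, -34/23]
R4 ← R4 + (6/61)·R3: [0, 0, 0, 21/61, 34/61, -29/61]
R5 ← R5 − (86/61)·R3: [0, 0, 0, -728/61, -528/61, 1656/61]
R5 ← R5 + (104/3)·R4: [0, 0, 0, 0, 32/3, 32/3]
The echelon form has 5 nonzero rows, and every pivot lies in the first 5 columns, so rank(P) = rank([P|b]) = 5.
The system is consistent.
Free variables = (unknowns) − (rank) = 5 − 5 = 0.

0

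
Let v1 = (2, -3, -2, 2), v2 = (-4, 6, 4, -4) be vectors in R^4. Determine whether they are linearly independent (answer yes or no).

Form the matrix with these vectors as rows and row reduce.
R2 ← R2 + (2)·R1: [0, 0, 0, 0]
1 nonzero row, so the 2 vectors span a space of dimension 1.
Since 1 < 2, the vectors are linearly dependent.

no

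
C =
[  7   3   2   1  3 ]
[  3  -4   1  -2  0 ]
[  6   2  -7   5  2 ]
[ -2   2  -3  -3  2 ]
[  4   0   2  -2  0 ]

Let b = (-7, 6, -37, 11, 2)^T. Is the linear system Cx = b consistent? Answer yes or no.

Row reduce the augmented matrix [C | b].
R2 ← R2 − (3/7)·R1: [0, -37/7, 1/7, -17/7, -9/7, 9]
R3 ← R3 − (6/7)·R1: [0, -4/7, -61/7, 29/7, -4/7, -31]
R4 ← R4 + (2/7)·R1: [0, 20/7, -17/7, -19/7, 20/7, 9]
R5 ← R5 − (4/7)·R1: [0, -12/7, 6/7, -18/7, -12/7, 6]
R3 ← R3 − (4/37)·R2: [0, 0, -323/37, 163/37, -16/37, -1183/37]
R4 ← R4 + (20/37)·R2: [0, 0, -87/37, -149/37, 80/37, 513/37]
R5 ← R5 − (12/37)·R2: [0, 0, 30/37, -66/37, -48/37, 114/37]
R4 ← R4 − (87/323)·R3: [0, 0, 0, -1684/323, 736/323, 7260/323]
R5 ← R5 + (30/323)·R3: [0, 0, 0, -444/323, -432/323, 36/323]
R5 ← R5 − (111/421)·R4: [0, 0, 0, 0, -816/421, -2448/421]
The echelon form has 5 nonzero rows, and every pivot lies in the first 5 columns, so rank(C) = rank([C|b]) = 5.
The system is consistent.

yes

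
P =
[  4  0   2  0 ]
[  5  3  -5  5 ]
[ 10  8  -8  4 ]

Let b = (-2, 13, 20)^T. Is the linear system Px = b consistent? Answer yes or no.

Row reduce the augmented matrix [P | b].
R2 ← R2 − (5/4)·R1: [0, 3, -15/2, 5, 31/2]
R3 ← R3 − (5/2)·R1: [0, 8, -13, 4, 25]
R3 ← R3 − (8/3)·R2: [0, 0, 7, -28/3, -49/3]
The echelon form has 3 nonzero rows, and every pivot lies in the first 4 columns, so rank(P) = rank([P|b]) = 3.
The system is consistent.

yes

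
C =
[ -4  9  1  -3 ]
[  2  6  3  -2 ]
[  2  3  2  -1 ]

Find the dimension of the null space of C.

Row reduce to echelon form.
R2 ← R2 + (1/2)·R1: [0, 21/2, 7/2, -7/2]
R3 ← R3 + (1/2)·R1: [0, 15/2, 5/2, -5/2]
R3 ← R3 − (5/7)·R2: [0, 0, 0, 0]
2 nonzero rows, so rank(C) = 2.
C has 4 columns; by rank–nullity, nullity = 4 − 2 = 2.

2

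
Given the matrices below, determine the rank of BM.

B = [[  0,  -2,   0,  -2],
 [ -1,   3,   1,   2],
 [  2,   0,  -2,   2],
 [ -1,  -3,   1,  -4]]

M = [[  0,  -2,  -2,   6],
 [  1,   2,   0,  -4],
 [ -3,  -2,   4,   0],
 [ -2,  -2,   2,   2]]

2

First compute BM:
[[  2,   0,  -4,   4],
 [ -4,   2,  10, -14],
 [  2,  -4,  -8,  16],
 [  2,   2,  -2,  -2]]
Now row reduce the product.
R2 ← R2 + (2)·R1: [0, 2, 2, -6]
R3 ← R3 − R1: [0, -4, -4, 12]
R4 ← R4 − R1: [0, 2, 2, -6]
R3 ← R3 + (2)·R2: [0, 0, 0, 0]
R4 ← R4 − R2: [0, 0, 0, 0]
2 nonzero rows, so rank(BM) = 2.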